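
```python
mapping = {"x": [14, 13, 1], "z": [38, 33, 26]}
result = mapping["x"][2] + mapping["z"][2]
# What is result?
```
Trace:
  mapping={'x': [14, 13, 1], 'z': [38, 33, 26]}
  mapping={'x': [14, 13, 1], 'z': [38, 33, 26]}, result=27

Final answer: 27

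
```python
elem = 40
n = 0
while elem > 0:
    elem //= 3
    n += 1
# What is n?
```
Trace:
  elem=40
  elem=40, n=0
  elem=13, n=1
  elem=4, n=2
  elem=1, n=3
  elem=0, n=4

Final answer: 4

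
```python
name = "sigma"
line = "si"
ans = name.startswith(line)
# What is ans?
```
Trace:
  name='sigma'
  name='sigma', line='si'
  name='sigma', line='si', ans=True

Final answer: True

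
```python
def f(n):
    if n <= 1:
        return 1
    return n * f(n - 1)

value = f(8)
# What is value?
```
Call trace:
f(n=8)
  f(n=7)
    f(n=6)
      f(n=5)
        f(n=4)
          f(n=3)
            f(n=2)
              f(n=1)
              -> return 1
            -> return 2
          -> return 6
        -> return 24
      -> return 120
    -> return 720
  -> return 5040
-> return 40320

Final answer: 40320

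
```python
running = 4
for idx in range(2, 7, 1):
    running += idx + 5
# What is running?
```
Trace:
  running=4
  running=11, idx=2
  running=19, idx=3
  running=28, idx=4
  running=38, idx=5
  running=49, idx=6

Final answer: 49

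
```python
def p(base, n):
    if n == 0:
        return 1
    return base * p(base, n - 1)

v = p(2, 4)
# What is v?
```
Call trace:
p(base=2, n=4)
  p(base=2, n=3)
    p(base=2, n=2)
      p(base=2, n=1)
        p(base=2, n=0)
        -> return 1
      -> return 2
    -> return 4
  -> return 8
-> return 16

Final answer: 16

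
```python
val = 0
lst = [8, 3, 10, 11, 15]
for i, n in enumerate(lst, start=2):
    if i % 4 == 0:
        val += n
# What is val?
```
Trace:
  val=0
  val=0, i=2, n=8
  val=0, i=3, n=3
  val=10, i=4, n=10
  val=10, i=5, n=11
  val=10, i=6, n=15

Final answer: 10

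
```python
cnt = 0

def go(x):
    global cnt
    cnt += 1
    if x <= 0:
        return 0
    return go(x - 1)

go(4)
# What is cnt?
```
Call trace:
go(x=4)
  go(x=3)
    go(x=2)
      go(x=1)
        go(x=0)
        -> return 0
      -> return 0
    -> return 0
  -> return 0
-> return 0

cnt is incremented once per call. go is entered once for each x = 4, 3, 2, 1, 0 (the x <= 0 call returns without recursing), i.e. 4 + 1 calls.
cnt = 5

Final answer: 5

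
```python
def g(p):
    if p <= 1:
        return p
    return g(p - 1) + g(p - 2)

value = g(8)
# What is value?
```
Call trace (a repeated sub-call is expanded the first time; later identical calls just restate its return value):
g(p=8)
  g(p=7)
    g(p=6)
      g(p=5)
        g(p=4)
          g(p=3)
            g(p=2)
              g(p=1)
              -> return 1
              g(p=0)
              -> return 0
            -> return 1
            g(p=1)
            -> return 1
          -> return 2
          g(p=2) -> return 1  (same call as traced above)
        -> return 3
        g(p=3) -> return 2  (same call as traced above)
      -> return 5
      g(p=4) -> return 3  (same call as traced above)
    -> return 8
    g(p=5) -> return 5  (same call as traced above)
  -> return 13
  g(p=6) -> return 8  (same call as traced above)
-> return 21

Final answer: 21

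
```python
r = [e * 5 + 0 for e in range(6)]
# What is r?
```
Trace:
  e=0
  e=1
  e=2
  e=3
  e=4
  e=5
  r=[0, 5, 10, 15, 20, 25]

Final answer: [0, 5, 10, 15, 20, 25]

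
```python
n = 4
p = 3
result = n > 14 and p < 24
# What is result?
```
Trace:
  n=4
  n=4, p=3
  n=4, p=3, result=False

Final answer: False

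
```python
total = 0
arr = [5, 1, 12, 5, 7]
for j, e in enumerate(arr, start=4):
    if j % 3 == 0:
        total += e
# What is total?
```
Trace:
  total=0
  total=0, j=4, e=5
  total=0, j=5, e=1
  total=12, j=6, e=12
  total=12, j=7, e=5
  total=12, j=8, e=7

Final answer: 12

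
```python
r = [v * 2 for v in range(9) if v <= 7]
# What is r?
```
Trace:
  v=0
  v=1
  v=2
  v=3
  v=4
  v=5
  v=6
  v=7
  v=8
  r=[0, 2, 4, 6, 8, 10, 12, 14]

Final answer: [0, 2, 4, 6, 8, 10, 12, 14]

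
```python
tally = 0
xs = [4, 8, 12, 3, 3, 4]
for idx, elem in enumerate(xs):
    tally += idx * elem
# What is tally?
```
Trace:
  tally=0
  tally=0, idx=0, elem=4
  tally=8, idx=1, elem=8
  tally=32, idx=2, elem=12
  tally=41, idx=3, elem=3
  tally=53, idx=4, elem=3
  tally=73, idx=5, elem=4

Final answer: 73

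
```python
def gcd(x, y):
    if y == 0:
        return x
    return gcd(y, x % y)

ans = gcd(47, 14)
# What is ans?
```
Call trace:
gcd(x=47, y=14)
  gcd(x=14, y=5)
    gcd(x=5, y=4)
      gcd(x=4, y=1)
        gcd(x=1, y=0)
        -> return 1
      -> return 1
    -> return 1
  -> return 1
-> return 1

Final answer: 1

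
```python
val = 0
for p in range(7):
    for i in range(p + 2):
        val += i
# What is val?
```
Trace:
  val=0
  val=0, p=0, i=0
  val=1, p=0, i=1
  val=1, p=1, i=0
  val=2, p=1, i=1
  val=4, p=1, i=2
  val=4, p=2, i=0
  val=5, p=2, i=1
  val=7, p=2, i=2
  val=10, p=2, i=3
  val=10, p=3, i=0
  val=11, p=3, i=1
  val=13, p=3, i=2
  val=16, p=3, i=3
  val=20, p=3, i=4
  val=20, p=4, i=0
  val=21, p=4, i=1
  val=23, p=4, i=2
  val=26, p=4, i=3
  val=30, p=4, i=4
  val=35, p=4, i=5
  val=35, p=5, i=0
  val=36, p=5, i=1
  val=38, p=5, i=2
  val=41, p=5, i=3
  val=45, p=5, i=4
  val=50, p=5, i=5
  val=56, p=5, i=6
  val=56, p=6, i=0
  val=57, p=6, i=1
  val=59, p=6, i=2
  val=62, p=6, i=3
  val=66, p=6, i=4
  val=71, p=6, i=5
  val=77, p=6, i=6
  val=84, p=6, i=7

Final answer: 84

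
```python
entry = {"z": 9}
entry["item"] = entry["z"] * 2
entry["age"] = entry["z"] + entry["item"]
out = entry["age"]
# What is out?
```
Trace:
  entry={'z': 9}
  entry={'z': 9, 'item': 18}
  entry={'z': 9, 'item': 18, 'age': 27}
  entry={'z': 9, 'item': 18, 'age': 27}, out=27

Final answer: 27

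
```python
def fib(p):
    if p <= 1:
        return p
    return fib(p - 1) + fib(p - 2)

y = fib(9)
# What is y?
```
Call trace (a repeated sub-call is expanded the first time; later identical calls just restate its return value):
fib(p=9)
  fib(p=8)
    fib(p=7)
      fib(p=6)
        fib(p=5)
          fib(p=4)
            fib(p=3)
              fib(p=2)
                fib(p=1)
                -> return 1
                fib(p=0)
                -> return 0
              -> return 1
              fib(p=1)
              -> return 1
            -> return 2
            fib(p=2) -> return 1  (same call as traced above)
          -> return 3
          fib(p=3) -> return 2  (same call as traced above)
        -> return 5
        fib(p=4) -> return 3  (same call as traced above)
      -> return 8
      fib(p=5) -> return 5  (same call as traced above)
    -> return 13
    fib(p=6) -> return 8  (same call as traced above)
  -> return 21
  fib(p=7) -> return 13  (same call as traced above)
-> return 34

Final answer: 34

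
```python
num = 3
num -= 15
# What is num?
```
Trace:
  num=3
  num=-12

Final answer: -12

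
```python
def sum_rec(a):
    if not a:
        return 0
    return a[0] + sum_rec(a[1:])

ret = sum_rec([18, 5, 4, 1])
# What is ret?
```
Call trace:
sum_rec(a=[18, 5, 4, 1])
  sum_rec(a=[5, 4, 1])
    sum_rec(a=[4, 1])
      sum_rec(a=[1])
        sum_rec(a=[])
        -> return 0
      -> return 1
    -> return 5
  -> return 10
-> return 28

Final answer: 28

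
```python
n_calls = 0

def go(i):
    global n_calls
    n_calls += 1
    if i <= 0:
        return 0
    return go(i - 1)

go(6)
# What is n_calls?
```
Call trace:
go(i=6)
  go(i=5)
    go(i=4)
      go(i=3)
        go(i=2)
          go(i=1)
            go(i=0)
            -> return 0
          -> return 0
        -> return 0
      -> return 0
    -> return 0
  -> return 0
-> return 0

n_calls is incremented once per call. go is entered once for each i = 6, 5, 4, 3, 2, 1, 0 (the i <= 0 call returns without recursing), i.e. 6 + 1 calls.
n_calls = 7

Final answer: 7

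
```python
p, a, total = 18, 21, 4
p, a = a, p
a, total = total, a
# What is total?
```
Trace:
  p=18, a=21, total=4
  p=21, a=18, total=4
  p=21, a=4, total=18

Final answer: 18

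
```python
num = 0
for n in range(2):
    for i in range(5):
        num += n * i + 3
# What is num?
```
Trace:
  num=0
  num=3, n=0, i=0
  num=6, n=0, i=1
  num=9, n=0, i=2
  num=12, n=0, i=3
  num=15, n=0, i=4
  num=18, n=1, i=0
  num=22, n=1, i=1
  num=27, n=1, i=2
  num=33, n=1, i=3
  num=40, n=1, i=4

Final answer: 40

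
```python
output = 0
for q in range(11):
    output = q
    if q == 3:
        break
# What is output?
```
Trace:
  output=0
  output=0, q=0
  output=1, q=1
  output=2, q=2
  output=3, q=3

Final answer: 3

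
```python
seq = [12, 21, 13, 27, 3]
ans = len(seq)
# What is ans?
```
Trace:
  seq=[12, 21, 13, 27, 3]
  seq=[12, 21, 13, 27, 3], ans=5

Final answer: 5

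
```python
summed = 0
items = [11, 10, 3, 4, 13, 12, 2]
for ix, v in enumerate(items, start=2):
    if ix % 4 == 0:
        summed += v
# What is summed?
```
Trace:
  summed=0
  summed=0, ix=2, v=11
  summed=0, ix=3, v=10
  summed=3, ix=4, v=3
  summed=3, ix=5, v=4
  summed=3, ix=6, v=13
  summed=3, ix=7, v=12
  summed=5, ix=8, v=2

Final answer: 5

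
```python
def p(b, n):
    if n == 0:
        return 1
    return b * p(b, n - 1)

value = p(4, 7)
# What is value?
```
Call trace:
p(b=4, n=7)
  p(b=4, n=6)
    p(b=4, n=5)
      p(b=4, n=4)
        p(b=4, n=3)
          p(b=4, n=2)
            p(b=4, n=1)
              p(b=4, n=0)
              -> return 1
            -> return 4
          -> return 16
        -> return 64
      -> return 256
    -> return 1024
  -> return 4096
-> return 16384

Final answer: 16384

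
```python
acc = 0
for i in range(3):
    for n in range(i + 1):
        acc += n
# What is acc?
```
Trace:
  acc=0
  acc=0, i=0, n=0
  acc=0, i=1, n=0
  acc=1, i=1, n=1
  acc=1, i=2, n=0
  acc=2, i=2, n=1
  acc=4, i=2, n=2

Final answer: 4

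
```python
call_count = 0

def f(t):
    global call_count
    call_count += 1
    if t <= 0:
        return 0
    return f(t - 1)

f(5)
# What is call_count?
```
Call trace:
f(t=5)
  f(t=4)
    f(t=3)
      f(t=2)
        f(t=1)
          f(t=0)
          -> return 0
        -> return 0
      -> return 0
    -> return 0
  -> return 0
-> return 0

call_count is incremented once per call. f is entered once for each t = 5, 4, 3, 2, 1, 0 (the t <= 0 call returns without recursing), i.e. 5 + 1 calls.
call_count = 6

Final answer: 6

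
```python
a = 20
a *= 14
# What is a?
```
Trace:
  a=20
  a=280

Final answer: 280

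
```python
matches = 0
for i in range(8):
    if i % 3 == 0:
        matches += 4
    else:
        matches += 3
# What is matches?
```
Trace:
  matches=0
  matches=4, i=0
  matches=7, i=1
  matches=10, i=2
  matches=14, i=3
  matches=17, i=4
  matches=20, i=5
  matches=24, i=6
  matches=27, i=7

Final answer: 27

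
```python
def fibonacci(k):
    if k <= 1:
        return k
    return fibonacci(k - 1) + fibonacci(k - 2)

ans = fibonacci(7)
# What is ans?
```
Call trace (a repeated sub-call is expanded the first time; later identical calls just restate its return value):
fibonacci(k=7)
  fibonacci(k=6)
    fibonacci(k=5)
      fibonacci(k=4)
        fibonacci(k=3)
          fibonacci(k=2)
            fibonacci(k=1)
            -> return 1
            fibonacci(k=0)
            -> return 0
          -> return 1
          fibonacci(k=1)
          -> return 1
        -> return 2
        fibonacci(k=2) -> return 1  (same call as traced above)
      -> return 3
      fibonacci(k=3) -> return 2  (same call as traced above)
    -> return 5
    fibonacci(k=4) -> return 3  (same call as traced above)
  -> return 8
  fibonacci(k=5) -> return 5  (same call as traced above)
-> return 13

Final answer: 13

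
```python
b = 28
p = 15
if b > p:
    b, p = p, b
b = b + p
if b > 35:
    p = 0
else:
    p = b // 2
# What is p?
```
Trace:
  b=28
  b=28, p=15
  b=15, p=28
  b=43, p=28
  b=43, p=0

Final answer: 0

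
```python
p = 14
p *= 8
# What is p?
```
Trace:
  p=14
  p=112

Final answer: 112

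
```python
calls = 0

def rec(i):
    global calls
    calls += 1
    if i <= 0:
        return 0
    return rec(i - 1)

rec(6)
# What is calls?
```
Call trace:
rec(i=6)
  rec(i=5)
    rec(i=4)
      rec(i=3)
        rec(i=2)
          rec(i=1)
            rec(i=0)
            -> return 0
          -> return 0
        -> return 0
      -> return 0
    -> return 0
  -> return 0
-> return 0

calls is incremented once per call. rec is entered once for each i = 6, 5, 4, 3, 2, 1, 0 (the i <= 0 call returns without recursing), i.e. 6 + 1 calls.
calls = 7

Final answer: 7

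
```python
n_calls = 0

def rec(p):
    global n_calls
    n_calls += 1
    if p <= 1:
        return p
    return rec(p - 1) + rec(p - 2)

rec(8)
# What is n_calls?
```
Call trace (a repeated sub-call is expanded the first time; later identical calls just restate its return value):
rec(p=8)
  rec(p=7)
    rec(p=6)
      rec(p=5)
        rec(p=4)
          rec(p=3)
            rec(p=2)
              rec(p=1)
              -> return 1
              rec(p=0)
              -> return 0
            -> return 1
            rec(p=1)
            -> return 1
          -> return 2
          rec(p=2) -> return 1  (same call as traced above)
        -> return 3
        rec(p=3) -> return 2  (same call as traced above)
      -> return 5
      rec(p=4) -> return 3  (same call as traced above)
    -> return 8
    rec(p=5) -> return 5  (same call as traced above)
  -> return 13
  rec(p=6) -> return 8  (same call as traced above)
-> return 21

n_calls is incremented once per call, so count the calls in each subtree. Let C(p) = number of calls made by rec(p).
C(0) = C(1) = 1 (base case, no recursion); C(p) = 1 + C(p - 1) + C(p - 2) otherwise.
C(2) = 1 + C(1) + C(0) = 1 + 1 + 1 = 3
C(3) = 1 + C(2) + C(1) = 1 + 3 + 1 = 5
C(4) = 1 + C(3) + C(2) = 1 + 5 + 3 = 9
C(5) = 1 + C(4) + C(3) = 1 + 9 + 5 = 15
C(6) = 1 + C(5) + C(4) = 1 + 15 + 9 = 25
C(7) = 1 + C(6) + C(5) = 1 + 25 + 15 = 41
C(8) = 1 + C(7) + C(6) = 1 + 41 + 25 = 67
n_calls = C(8) = 67

Final answer: 67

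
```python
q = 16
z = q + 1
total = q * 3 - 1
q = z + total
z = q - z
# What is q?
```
Trace:
  q=16
  q=16, z=17
  q=16, z=17, total=47
  q=64, z=17, total=47
  q=64, z=47, total=47

Final answer: 64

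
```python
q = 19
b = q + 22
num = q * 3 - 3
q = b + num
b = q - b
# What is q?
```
Trace:
  q=19
  q=19, b=41
  q=19, b=41, num=54
  q=95, b=41, num=54
  q=95, b=54, num=54

Final answer: 95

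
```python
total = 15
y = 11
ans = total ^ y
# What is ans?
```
Trace:
  total=15
  total=15, y=11
  total=15, y=11, ans=4

Final answer: 4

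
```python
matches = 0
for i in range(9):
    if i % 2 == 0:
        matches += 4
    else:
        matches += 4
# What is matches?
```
Trace:
  matches=0
  matches=4, i=0
  matches=8, i=1
  matches=12, i=2
  matches=16, i=3
  matches=20, i=4
  matches=24, i=5
  matches=28, i=6
  matches=32, i=7
  matches=36, i=8

Final answer: 36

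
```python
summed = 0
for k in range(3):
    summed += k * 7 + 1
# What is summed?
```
Trace:
  summed=0
  summed=1, k=0
  summed=9, k=1
  summed=24, k=2

Final answer: 24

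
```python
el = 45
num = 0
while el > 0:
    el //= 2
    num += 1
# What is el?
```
Trace:
  el=45
  el=45, num=0
  el=22, num=1
  el=11, num=2
  el=5, num=3
  el=2, num=4
  el=1, num=5
  el=0, num=6

Final answer: 0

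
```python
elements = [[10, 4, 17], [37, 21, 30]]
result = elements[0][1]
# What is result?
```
Trace:
  elements=[[10, 4, 17], [37, 21, 30]]
  elements=[[10, 4, 17], [37, 21, 30]], result=4

Final answer: 4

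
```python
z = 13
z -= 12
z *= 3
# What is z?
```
Trace:
  z=13
  z=1
  z=3

Final answer: 3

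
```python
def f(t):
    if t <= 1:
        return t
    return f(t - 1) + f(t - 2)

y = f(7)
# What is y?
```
Call trace (a repeated sub-call is expanded the first time; later identical calls just restate its return value):
f(t=7)
  f(t=6)
    f(t=5)
      f(t=4)
        f(t=3)
          f(t=2)
            f(t=1)
            -> return 1
            f(t=0)
            -> return 0
          -> return 1
          f(t=1)
          -> return 1
        -> return 2
        f(t=2) -> return 1  (same call as traced above)
      -> return 3
      f(t=3) -> return 2  (same call as traced above)
    -> return 5
    f(t=4) -> return 3  (same call as traced above)
  -> return 8
  f(t=5) -> return 5  (same call as traced above)
-> return 13

Final answer: 13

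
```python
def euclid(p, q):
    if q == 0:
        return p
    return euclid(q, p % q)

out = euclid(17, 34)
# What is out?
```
Call trace:
euclid(p=17, q=34)
  euclid(p=34, q=17)
    euclid(p=17, q=0)
    -> return 17
  -> return 17
-> return 17

Final answer: 17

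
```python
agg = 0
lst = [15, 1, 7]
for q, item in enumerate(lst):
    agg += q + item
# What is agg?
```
Trace:
  agg=0
  agg=15, q=0, item=15
  agg=17, q=1, item=1
  agg=26, q=2, item=7

Final answer: 26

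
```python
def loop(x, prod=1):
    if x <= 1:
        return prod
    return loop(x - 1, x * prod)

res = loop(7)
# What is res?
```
Call trace:
loop(x=7, prod=1)
  loop(x=6, prod=7)
    loop(x=5, prod=42)
      loop(x=4, prod=210)
        loop(x=3, prod=840)
          loop(x=2, prod=2520)
            loop(x=1, prod=5040)
            -> return 5040
          -> return 5040
        -> return 5040
      -> return 5040
    -> return 5040
  -> return 5040
-> return 5040

Final answer: 5040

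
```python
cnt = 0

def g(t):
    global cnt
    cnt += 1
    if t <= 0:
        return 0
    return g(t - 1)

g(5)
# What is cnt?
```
Call trace:
g(t=5)
  g(t=4)
    g(t=3)
      g(t=2)
        g(t=1)
          g(t=0)
          -> return 0
        -> return 0
      -> return 0
    -> return 0
  -> return 0
-> return 0

cnt is incremented once per call. g is entered once for each t = 5, 4, 3, 2, 1, 0 (the t <= 0 call returns without recursing), i.e. 5 + 1 calls.
cnt = 6

Final answer: 6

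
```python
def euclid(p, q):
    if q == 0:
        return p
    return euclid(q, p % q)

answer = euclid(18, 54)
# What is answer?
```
Call trace:
euclid(p=18, q=54)
  euclid(p=54, q=18)
    euclid(p=18, q=0)
    -> return 18
  -> return 18
-> return 18

Final answer: 18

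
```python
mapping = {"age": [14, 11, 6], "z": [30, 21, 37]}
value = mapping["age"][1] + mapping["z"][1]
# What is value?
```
Trace:
  mapping={'age': [14, 11, 6], 'z': [30, 21, 37]}
  mapping={'age': [14, 11, 6], 'z': [30, 21, 37]}, value=32

Final answer: 32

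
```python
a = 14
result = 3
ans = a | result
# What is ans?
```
Trace:
  a=14
  a=14, result=3
  a=14, result=3, ans=15

Final answer: 15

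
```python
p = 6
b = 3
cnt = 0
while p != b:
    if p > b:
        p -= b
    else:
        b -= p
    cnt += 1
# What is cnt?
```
Trace:
  p=6
  p=6, b=3
  p=6, b=3, cnt=0
  p=3, b=3, cnt=1

Final answer: 1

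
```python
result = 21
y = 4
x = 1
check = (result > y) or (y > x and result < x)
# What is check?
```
Trace:
  result=21
  result=21, y=4
  result=21, y=4, x=1
  result=21, y=4, x=1, check=True

Final answer: True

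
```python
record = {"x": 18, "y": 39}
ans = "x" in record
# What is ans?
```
Trace:
  record={'x': 18, 'y': 39}
  record={'x': 18, 'y': 39}, ans=True

Final answer: True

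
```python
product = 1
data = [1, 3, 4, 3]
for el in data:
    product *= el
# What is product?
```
Trace:
  product=1
  product=1, el=1
  product=3, el=3
  product=12, el=4
  product=36, el=3

Final answer: 36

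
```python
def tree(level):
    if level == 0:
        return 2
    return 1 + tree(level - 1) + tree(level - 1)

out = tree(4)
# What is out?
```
Call trace (a repeated sub-call is expanded the first time; later identical calls just restate its return value):
tree(level=4)
  tree(level=3)
    tree(level=2)
      tree(level=1)
        tree(level=0)
        -> return 2
        tree(level=0)
        -> return 2
      -> return 5
      tree(level=1) -> return 5  (same call as traced above)
    -> return 11
    tree(level=2) -> return 11  (same call as traced above)
  -> return 23
  tree(level=3) -> return 23  (same call as traced above)
-> return 47

Final answer: 47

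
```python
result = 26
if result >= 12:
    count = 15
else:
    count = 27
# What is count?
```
Trace:
  result=26
  result=26, count=15

Final answer: 15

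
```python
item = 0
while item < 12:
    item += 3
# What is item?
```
Trace:
  item=0
  item=3
  item=6
  item=9
  item=12

Final answer: 12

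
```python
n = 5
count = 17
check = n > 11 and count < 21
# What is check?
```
Trace:
  n=5
  n=5, count=17
  n=5, count=17, check=False

Final answer: False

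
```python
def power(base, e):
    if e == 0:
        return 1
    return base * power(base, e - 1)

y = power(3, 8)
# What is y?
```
Call trace:
power(base=3, e=8)
  power(base=3, e=7)
    power(base=3, e=6)
      power(base=3, e=5)
        power(base=3, e=4)
          power(base=3, e=3)
            power(base=3, e=2)
              power(base=3, e=1)
                power(base=3, e=0)
                -> return 1
              -> return 3
            -> return 9
          -> return 27
        -> return 81
      -> return 243
    -> return 729
  -> return 2187
-> return 6561

Final answer: 6561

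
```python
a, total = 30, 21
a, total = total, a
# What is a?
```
Trace:
  a=30, total=21
  a=21, total=30

Final answer: 21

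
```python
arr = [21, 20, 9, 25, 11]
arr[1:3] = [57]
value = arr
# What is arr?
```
Trace:
  arr=[21, 20, 9, 25, 11]
  arr=[21, 57, 25, 11]
  arr=[21, 57, 25, 11], value=[21, 57, 25, 11]

Final answer: [21, 57, 25, 11]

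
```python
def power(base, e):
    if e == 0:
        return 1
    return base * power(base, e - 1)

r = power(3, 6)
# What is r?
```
Call trace:
power(base=3, e=6)
  power(base=3, e=5)
    power(base=3, e=4)
      power(base=3, e=3)
        power(base=3, e=2)
          power(base=3, e=1)
            power(base=3, e=0)
            -> return 1
          -> return 3
        -> return 9
      -> return 27
    -> return 81
  -> return 243
-> return 729

Final answer: 729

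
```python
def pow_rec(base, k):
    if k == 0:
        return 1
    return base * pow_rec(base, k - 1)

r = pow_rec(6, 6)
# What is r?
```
Call trace:
pow_rec(base=6, k=6)
  pow_rec(base=6, k=5)
    pow_rec(base=6, k=4)
      pow_rec(base=6, k=3)
        pow_rec(base=6, k=2)
          pow_rec(base=6, k=1)
            pow_rec(base=6, k=0)
            -> return 1
          -> return 6
        -> return 36
      -> return 216
    -> return 1296
  -> return 7776
-> return 46656

Final answer: 46656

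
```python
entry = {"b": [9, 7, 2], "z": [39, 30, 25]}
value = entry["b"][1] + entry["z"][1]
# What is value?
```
Trace:
  entry={'b': [9, 7, 2], 'z': [39, 30, 25]}
  entry={'b': [9, 7, 2], 'z': [39, 30, 25]}, value=37

Final answer: 37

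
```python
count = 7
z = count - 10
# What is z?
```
Trace:
  count=7
  count=7, z=-3

Final answer: -3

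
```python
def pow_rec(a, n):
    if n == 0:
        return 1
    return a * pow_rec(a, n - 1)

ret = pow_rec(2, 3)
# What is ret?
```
Call trace:
pow_rec(a=2, n=3)
  pow_rec(a=2, n=2)
    pow_rec(a=2, n=1)
      pow_rec(a=2, n=0)
      -> return 1
    -> return 2
  -> return 4
-> return 8

Final answer: 8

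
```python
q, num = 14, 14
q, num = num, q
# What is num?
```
Trace:
  q=14, num=14
  q=14, num=14

Final answer: 14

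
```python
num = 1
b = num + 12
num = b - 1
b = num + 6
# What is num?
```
Trace:
  num=1
  num=1, b=13
  num=12, b=13
  num=12, b=18

Final answer: 12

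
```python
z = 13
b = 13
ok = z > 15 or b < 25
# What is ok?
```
Trace:
  z=13
  z=13, b=13
  z=13, b=13, ok=True

Final answer: True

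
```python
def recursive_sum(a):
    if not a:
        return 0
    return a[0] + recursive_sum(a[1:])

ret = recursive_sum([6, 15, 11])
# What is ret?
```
Call trace:
recursive_sum(a=[6, 15, 11])
  recursive_sum(a=[15, 11])
    recursive_sum(a=[11])
      recursive_sum(a=[])
      -> return 0
    -> return 11
  -> return 26
-> return 32

Final answer: 32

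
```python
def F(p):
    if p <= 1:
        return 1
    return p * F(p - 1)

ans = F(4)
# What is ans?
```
Call trace:
F(p=4)
  F(p=3)
    F(p=2)
      F(p=1)
      -> return 1
    -> return 2
  -> return 6
-> return 24

Final answer: 24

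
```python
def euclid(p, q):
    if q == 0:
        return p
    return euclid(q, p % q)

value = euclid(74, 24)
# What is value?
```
Call trace:
euclid(p=74, q=24)
  euclid(p=24, q=2)
    euclid(p=2, q=0)
    -> return 2
  -> return 2
-> return 2

Final answer: 2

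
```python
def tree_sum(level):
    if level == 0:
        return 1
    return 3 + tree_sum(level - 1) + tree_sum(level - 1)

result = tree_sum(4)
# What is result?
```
Call trace (a repeated sub-call is expanded the first time; later identical calls just restate its return value):
tree_sum(level=4)
  tree_sum(level=3)
    tree_sum(level=2)
      tree_sum(level=1)
        tree_sum(level=0)
        -> return 1
        tree_sum(level=0)
        -> return 1
      -> return 5
      tree_sum(level=1) -> return 5  (same call as traced above)
    -> return 13
    tree_sum(level=2) -> return 13  (same call as traced above)
  -> return 29
  tree_sum(level=3) -> return 29  (same call as traced above)
-> return 61

Final answer: 61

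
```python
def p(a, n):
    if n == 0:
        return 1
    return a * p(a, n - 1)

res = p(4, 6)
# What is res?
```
Call trace:
p(a=4, n=6)
  p(a=4, n=5)
    p(a=4, n=4)
      p(a=4, n=3)
        p(a=4, n=2)
          p(a=4, n=1)
            p(a=4, n=0)
            -> return 1
          -> return 4
        -> return 16
      -> return 64
    -> return 256
  -> return 1024
-> return 4096

Final answer: 4096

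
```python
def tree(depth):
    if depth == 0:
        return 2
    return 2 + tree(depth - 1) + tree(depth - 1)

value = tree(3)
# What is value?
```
Call trace (a repeated sub-call is expanded the first time; later identical calls just restate its return value):
tree(depth=3)
  tree(depth=2)
    tree(depth=1)
      tree(depth=0)
      -> return 2
      tree(depth=0)
      -> return 2
    -> return 6
    tree(depth=1) -> return 6  (same call as traced above)
  -> return 14
  tree(depth=2) -> return 14  (same call as traced above)
-> return 30

Final answer: 30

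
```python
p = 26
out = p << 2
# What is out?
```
Trace:
  p=26
  p=26, out=104

Final answer: 104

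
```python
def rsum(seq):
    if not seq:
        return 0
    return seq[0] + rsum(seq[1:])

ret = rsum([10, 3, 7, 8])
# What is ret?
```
Call trace:
rsum(seq=[10, 3, 7, 8])
  rsum(seq=[3, 7, 8])
    rsum(seq=[7, 8])
      rsum(seq=[8])
        rsum(seq=[])
        -> return 0
      -> return 8
    -> return 15
  -> return 18
-> return 28

Final answer: 28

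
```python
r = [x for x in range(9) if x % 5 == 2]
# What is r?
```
Trace:
  x=0
  x=1
  x=2
  x=3
  x=4
  x=5
  x=6
  x=7
  x=8
  r=[2, 7]

Final answer: [2, 7]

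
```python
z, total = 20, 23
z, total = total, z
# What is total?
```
Trace:
  z=20, total=23
  z=23, total=20

Final answer: 20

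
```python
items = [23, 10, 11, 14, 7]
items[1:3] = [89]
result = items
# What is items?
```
Trace:
  items=[23, 10, 11, 14, 7]
  items=[23, 89, 14, 7]
  items=[23, 89, 14, 7], result=[23, 89, 14, 7]

Final answer: [23, 89, 14, 7]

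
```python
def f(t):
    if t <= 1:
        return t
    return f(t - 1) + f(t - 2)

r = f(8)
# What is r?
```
Call trace (a repeated sub-call is expanded the first time; later identical calls just restate its return value):
f(t=8)
  f(t=7)
    f(t=6)
      f(t=5)
        f(t=4)
          f(t=3)
            f(t=2)
              f(t=1)
              -> return 1
              f(t=0)
              -> return 0
            -> return 1
            f(t=1)
            -> return 1
          -> return 2
          f(t=2) -> return 1  (same call as traced above)
        -> return 3
        f(t=3) -> return 2  (same call as traced above)
      -> return 5
      f(t=4) -> return 3  (same call as traced above)
    -> return 8
    f(t=5) -> return 5  (same call as traced above)
  -> return 13
  f(t=6) -> return 8  (same call as traced above)
-> return 21

Final answer: 21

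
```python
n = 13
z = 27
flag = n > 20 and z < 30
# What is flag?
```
Trace:
  n=13
  n=13, z=27
  n=13, z=27, flag=False

Final answer: False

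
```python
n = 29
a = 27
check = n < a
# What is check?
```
Trace:
  n=29
  n=29, a=27
  n=29, a=27, check=False

Final answer: False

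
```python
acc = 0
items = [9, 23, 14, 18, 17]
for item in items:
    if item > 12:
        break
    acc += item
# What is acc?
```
Trace:
  acc=0
  acc=9, item=9
  acc=9, item=23

Final answer: 9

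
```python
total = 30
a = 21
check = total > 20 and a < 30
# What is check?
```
Trace:
  total=30
  total=30, a=21
  total=30, a=21, check=True

Final answer: True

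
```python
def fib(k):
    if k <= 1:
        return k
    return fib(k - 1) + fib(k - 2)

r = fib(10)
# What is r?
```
Call trace (a repeated sub-call is expanded the first time; later identical calls just restate its return value):
fib(k=10)
  fib(k=9)
    fib(k=8)
      fib(k=7)
        fib(k=6)
          fib(k=5)
            fib(k=4)
              fib(k=3)
                fib(k=2)
                  fib(k=1)
                  -> return 1
                  fib(k=0)
                  -> return 0
                -> return 1
                fib(k=1)
                -> return 1
              -> return 2
              fib(k=2) -> return 1  (same call as traced above)
            -> return 3
            fib(k=3) -> return 2  (same call as traced above)
          -> return 5
          fib(k=4) -> return 3  (same call as traced above)
        -> return 8
        fib(k=5) -> return 5  (same call as traced above)
      -> return 13
      fib(k=6) -> return 8  (same call as traced above)
    -> return 21
    fib(k=7) -> return 13  (same call as traced above)
  -> return 34
  fib(k=8) -> return 21  (same call as traced above)
-> return 55

Final answer: 55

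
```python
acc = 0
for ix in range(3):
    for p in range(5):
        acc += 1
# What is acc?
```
Trace:
  acc=0
  acc=1, ix=0, p=0
  acc=2, ix=0, p=1
  acc=3, ix=0, p=2
  acc=4, ix=0, p=3
  acc=5, ix=0, p=4
  acc=6, ix=1, p=0
  acc=7, ix=1, p=1
  acc=8, ix=1, p=2
  acc=9, ix=1, p=3
  acc=10, ix=1, p=4
  acc=11, ix=2, p=0
  acc=12, ix=2, p=1
  acc=13, ix=2, p=2
  acc=14, ix=2, p=3
  acc=15, ix=2, p=4

Final answer: 15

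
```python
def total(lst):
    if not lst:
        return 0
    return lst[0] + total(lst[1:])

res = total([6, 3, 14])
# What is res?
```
Call trace:
total(lst=[6, 3, 14])
  total(lst=[3, 14])
    total(lst=[14])
      total(lst=[])
      -> return 0
    -> return 14
  -> return 17
-> return 23

Final answer: 23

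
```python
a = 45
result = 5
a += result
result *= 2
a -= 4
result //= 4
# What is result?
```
Trace:
  a=45
  a=45, result=5
  a=50, result=5
  a=50, result=10
  a=46, result=10
  a=46, result=2

Final answer: 2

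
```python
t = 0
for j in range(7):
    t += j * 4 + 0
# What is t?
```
Trace:
  t=0
  t=0, j=0
  t=4, j=1
  t=12, j=2
  t=24, j=3
  t=40, j=4
  t=60, j=5
  t=84, j=6

Final answer: 84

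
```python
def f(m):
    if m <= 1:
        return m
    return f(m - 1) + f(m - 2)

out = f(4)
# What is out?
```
Call trace (a repeated sub-call is expanded the first time; later identical calls just restate its return value):
f(m=4)
  f(m=3)
    f(m=2)
      f(m=1)
      -> return 1
      f(m=0)
      -> return 0
    -> return 1
    f(m=1)
    -> return 1
  -> return 2
  f(m=2) -> return 1  (same call as traced above)
-> return 3

Final answer: 3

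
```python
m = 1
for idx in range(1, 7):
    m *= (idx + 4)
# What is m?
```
Trace:
  m=1
  m=5, idx=1
  m=30, idx=2
  m=210, idx=3
  m=1680, idx=4
  m=15120, idx=5
  m=151200, idx=6

Final answer: 151200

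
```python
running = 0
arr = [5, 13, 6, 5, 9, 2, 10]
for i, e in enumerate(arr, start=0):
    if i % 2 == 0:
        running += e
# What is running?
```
Trace:
  running=0
  running=5, i=0, e=5
  running=5, i=1, e=13
  running=11, i=2, e=6
  running=11, i=3, e=5
  running=20, i=4, e=9
  running=20, i=5, e=2
  running=30, i=6, e=10

Final answer: 30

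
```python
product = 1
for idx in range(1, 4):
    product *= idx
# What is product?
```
Trace:
  product=1
  product=1, idx=1
  product=2, idx=2
  product=6, idx=3

Final answer: 6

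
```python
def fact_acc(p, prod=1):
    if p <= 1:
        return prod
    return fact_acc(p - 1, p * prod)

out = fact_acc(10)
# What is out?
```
Call trace:
fact_acc(p=10, prod=1)
  fact_acc(p=9, prod=10)
    fact_acc(p=8, prod=90)
      fact_acc(p=7, prod=720)
        fact_acc(p=6, prod=5040)
          fact_acc(p=5, prod=30240)
            fact_acc(p=4, prod=151200)
              fact_acc(p=3, prod=604800)
                fact_acc(p=2, prod=1814400)
                  fact_acc(p=1, prod=3628800)
                  -> return 3628800
                -> return 3628800
              -> return 3628800
            -> return 3628800
          -> return 3628800
        -> return 3628800
      -> return 3628800
    -> return 3628800
  -> return 3628800
-> return 3628800

Final answer: 3628800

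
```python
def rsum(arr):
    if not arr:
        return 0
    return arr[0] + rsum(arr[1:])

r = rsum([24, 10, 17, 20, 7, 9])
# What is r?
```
Call trace:
rsum(arr=[24, 10, 17, 20, 7, 9])
  rsum(arr=[10, 17, 20, 7, 9])
    rsum(arr=[17, 20, 7, 9])
      rsum(arr=[20, 7, 9])
        rsum(arr=[7, 9])
          rsum(arr=[9])
            rsum(arr=[])
            -> return 0
          -> return 9
        -> return 16
      -> return 36
    -> return 53
  -> return 63
-> return 87

Final answer: 87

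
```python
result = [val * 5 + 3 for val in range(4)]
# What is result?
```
Trace:
  val=0
  val=1
  val=2
  val=3
  result=[3, 8, 13, 18]

Final answer: [3, 8, 13, 18]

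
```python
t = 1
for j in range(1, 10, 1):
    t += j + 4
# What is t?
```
Trace:
  t=1
  t=6, j=1
  t=12, j=2
  t=19, j=3
  t=27, j=4
  t=36, j=5
  t=46, j=6
  t=57, j=7
  t=69, j=8
  t=82, j=9

Final answer: 82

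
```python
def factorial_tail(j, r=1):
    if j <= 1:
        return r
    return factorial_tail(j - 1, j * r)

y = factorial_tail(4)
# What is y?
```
Call trace:
factorial_tail(j=4, r=1)
  factorial_tail(j=3, r=4)
    factorial_tail(j=2, r=12)
      factorial_tail(j=1, r=24)
      -> return 24
    -> return 24
  -> return 24
-> return 24

Final answer: 24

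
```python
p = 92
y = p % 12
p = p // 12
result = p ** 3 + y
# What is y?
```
Trace:
  p=92
  p=92, y=8
  p=7, y=8
  p=7, y=8, result=351

Final answer: 8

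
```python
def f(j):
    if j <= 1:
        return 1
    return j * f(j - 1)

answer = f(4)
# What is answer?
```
Call trace:
f(j=4)
  f(j=3)
    f(j=2)
      f(j=1)
      -> return 1
    -> return 2
  -> return 6
-> return 24

Final answer: 24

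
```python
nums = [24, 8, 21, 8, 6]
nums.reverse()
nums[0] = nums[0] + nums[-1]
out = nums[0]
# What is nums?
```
Trace:
  nums=[24, 8, 21, 8, 6]
  nums=[6, 8, 21, 8, 24]
  nums=[30, 8, 21, 8, 24]
  nums=[30, 8, 21, 8, 24], out=30

Final answer: [30, 8, 21, 8, 24]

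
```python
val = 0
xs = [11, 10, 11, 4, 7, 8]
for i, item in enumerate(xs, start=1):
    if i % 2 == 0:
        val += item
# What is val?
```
Trace:
  val=0
  val=0, i=1, item=11
  val=10, i=2, item=10
  val=10, i=3, item=11
  val=14, i=4, item=4
  val=14, i=5, item=7
  val=22, i=6, item=8

Final answer: 22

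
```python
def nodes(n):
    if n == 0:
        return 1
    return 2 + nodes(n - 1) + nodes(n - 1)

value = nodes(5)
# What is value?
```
Call trace (a repeated sub-call is expanded the first time; later identical calls just restate its return value):
nodes(n=5)
  nodes(n=4)
    nodes(n=3)
      nodes(n=2)
        nodes(n=1)
          nodes(n=0)
          -> return 1
          nodes(n=0)
          -> return 1
        -> return 4
        nodes(n=1) -> return 4  (same call as traced above)
      -> return 10
      nodes(n=2) -> return 10  (same call as traced above)
    -> return 22
    nodes(n=3) -> return 22  (same call as traced above)
  -> return 46
  nodes(n=4) -> return 46  (same call as traced above)
-> return 94

Final answer: 94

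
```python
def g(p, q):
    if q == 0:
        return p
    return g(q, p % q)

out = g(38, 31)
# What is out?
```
Call trace:
g(p=38, q=31)
  g(p=31, q=7)
    g(p=7, q=3)
      g(p=3, q=1)
        g(p=1, q=0)
        -> return 1
      -> return 1
    -> return 1
  -> return 1
-> return 1

Final answer: 1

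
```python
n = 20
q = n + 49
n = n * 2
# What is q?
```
Trace:
  n=20
  n=20, q=69
  n=40, q=69

Final answer: 69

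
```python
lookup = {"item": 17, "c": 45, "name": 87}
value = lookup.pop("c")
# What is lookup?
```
Trace:
  lookup={'item': 17, 'c': 45, 'name': 87}
  lookup={'item': 17, 'name': 87}, value=45

Final answer: {'item': 17, 'name': 87}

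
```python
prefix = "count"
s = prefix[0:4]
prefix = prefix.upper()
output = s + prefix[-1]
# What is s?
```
Trace:
  prefix='count'
  prefix='count', s='coun'
  prefix='COUNT', s='coun'
  prefix='COUNT', s='coun', output='counT'

Final answer: 'coun'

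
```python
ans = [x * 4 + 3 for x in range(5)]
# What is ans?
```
Trace:
  x=0
  x=1
  x=2
  x=3
  x=4
  ans=[3, 7, 11, 15, 19]

Final answer: [3, 7, 11, 15, 19]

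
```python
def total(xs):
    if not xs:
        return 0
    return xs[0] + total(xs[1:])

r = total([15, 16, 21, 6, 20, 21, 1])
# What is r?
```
Call trace:
total(xs=[15, 16, 21, 6, 20, 21, 1])
  total(xs=[16, 21, 6, 20, 21, 1])
    total(xs=[21, 6, 20, 21, 1])
      total(xs=[6, 20, 21, 1])
        total(xs=[20, 21, 1])
          total(xs=[21, 1])
            total(xs=[1])
              total(xs=[])
              -> return 0
            -> return 1
          -> return 22
        -> return 42
      -> return 48
    -> return 69
  -> return 85
-> return 100

Final answer: 100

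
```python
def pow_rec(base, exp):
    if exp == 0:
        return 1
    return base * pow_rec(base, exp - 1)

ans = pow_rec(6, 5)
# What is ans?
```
Call trace:
pow_rec(base=6, exp=5)
  pow_rec(base=6, exp=4)
    pow_rec(base=6, exp=3)
      pow_rec(base=6, exp=2)
        pow_rec(base=6, exp=1)
          pow_rec(base=6, exp=0)
          -> return 1
        -> return 6
      -> return 36
    -> return 216
  -> return 1296
-> return 7776

Final answer: 7776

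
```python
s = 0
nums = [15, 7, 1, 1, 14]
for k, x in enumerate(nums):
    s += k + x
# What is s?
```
Trace:
  s=0
  s=15, k=0, x=15
  s=23, k=1, x=7
  s=26, k=2, x=1
  s=30, k=3, x=1
  s=48, k=4, x=14

Final answer: 48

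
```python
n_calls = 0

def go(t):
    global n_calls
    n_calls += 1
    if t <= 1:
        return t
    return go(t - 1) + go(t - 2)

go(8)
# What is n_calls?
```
Call trace (a repeated sub-call is expanded the first time; later identical calls just restate its return value):
go(t=8)
  go(t=7)
    go(t=6)
      go(t=5)
        go(t=4)
          go(t=3)
            go(t=2)
              go(t=1)
              -> return 1
              go(t=0)
              -> return 0
            -> return 1
            go(t=1)
            -> return 1
          -> return 2
          go(t=2) -> return 1  (same call as traced above)
        -> return 3
        go(t=3) -> return 2  (same call as traced above)
      -> return 5
      go(t=4) -> return 3  (same call as traced above)
    -> return 8
    go(t=5) -> return 5  (same call as traced above)
  -> return 13
  go(t=6) -> return 8  (same call as traced above)
-> return 21

n_calls is incremented once per call, so count the calls in each subtree. Let C(t) = number of calls made by go(t).
C(0) = C(1) = 1 (base case, no recursion); C(t) = 1 + C(t - 1) + C(t - 2) otherwise.
C(2) = 1 + C(1) + C(0) = 1 + 1 + 1 = 3
C(3) = 1 + C(2) + C(1) = 1 + 3 + 1 = 5
C(4) = 1 + C(3) + C(2) = 1 + 5 + 3 = 9
C(5) = 1 + C(4) + C(3) = 1 + 9 + 5 = 15
C(6) = 1 + C(5) + C(4) = 1 + 15 + 9 = 25
C(7) = 1 + C(6) + C(5) = 1 + 25 + 15 = 41
C(8) = 1 + C(7) + C(6) = 1 + 41 + 25 = 67
n_calls = C(8) = 67

Final answer: 67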